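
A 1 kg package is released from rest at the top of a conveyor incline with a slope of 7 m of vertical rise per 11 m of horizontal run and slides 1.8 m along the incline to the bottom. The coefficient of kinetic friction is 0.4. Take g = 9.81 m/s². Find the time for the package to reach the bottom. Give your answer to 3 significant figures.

1.36 s

The weight component along the incline is mg sin 32.47° = 5.267 N and the normal force is N = mg cos 32.47° = 8.276 N.
Friction up the slope is f = μN = 0.4 × 8.276 = 3.310 N, so the net downslope force is 5.267 − 3.310 = 1.957 N and a = 1.957 / 1 = 1.9570 m/s².
Starting from rest, L = ½at², so t = √(2L/a) = √(2 × 1.8 / 1.9570) = 1.3563 s.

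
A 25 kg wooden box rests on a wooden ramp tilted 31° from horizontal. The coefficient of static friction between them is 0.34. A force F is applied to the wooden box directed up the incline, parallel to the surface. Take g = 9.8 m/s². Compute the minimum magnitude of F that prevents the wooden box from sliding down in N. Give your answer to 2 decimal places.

The normal force is N = mg cos 31° = 210.006 N. With F at its minimum the wooden box is on the verge of sliding down, so static friction is at its maximum μ_s N = 0.34 × 210.006 = 71.402 N and acts up the slope.
Equilibrium along the incline: F + μ_s N = mg sin 31°, so F = 126.184 − 71.402 = 54.782 N.

54.78 N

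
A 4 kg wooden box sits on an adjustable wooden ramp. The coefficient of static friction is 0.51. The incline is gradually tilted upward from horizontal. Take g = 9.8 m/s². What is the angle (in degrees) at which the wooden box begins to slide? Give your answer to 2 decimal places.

27.02°

At the threshold of sliding, static friction is at its maximum μ_s N and exactly balances the weight component along the incline: mg sin θ = μ_s mg cos θ.
Hence tan θ = μ_s = 0.51, so θ = arctan(0.51) = 27.0216°.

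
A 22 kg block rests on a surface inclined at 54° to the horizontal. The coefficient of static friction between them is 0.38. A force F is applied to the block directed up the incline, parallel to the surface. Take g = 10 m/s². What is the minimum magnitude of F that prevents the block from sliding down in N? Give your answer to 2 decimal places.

128.84 N

The normal force is N = mg cos 54° = 129.313 N. With F at its minimum the block is on the verge of sliding down, so static friction is at its maximum μ_s N = 0.38 × 129.313 = 49.139 N and acts up the slope.
Equilibrium along the incline: F + μ_s N = mg sin 54°, so F = 177.984 − 49.139 = 128.845 N.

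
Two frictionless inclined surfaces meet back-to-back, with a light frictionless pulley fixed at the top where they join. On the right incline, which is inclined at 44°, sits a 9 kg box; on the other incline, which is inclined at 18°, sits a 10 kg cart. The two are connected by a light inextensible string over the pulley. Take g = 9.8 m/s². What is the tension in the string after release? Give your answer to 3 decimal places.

46.592 N

Resolve each weight along its own incline: the 9 kg mass has component 9 × 9.8 × sin 44° = 61.269 N down its slope, and the 10 kg mass has 10 × 9.8 × sin 18° = 30.284 N down its slope.
The 9 kg side's 61.269 N exceeds the other side's 30.284 N, so that mass slides down and the 10 kg mass slides up. Taking that direction as positive, Newton's second law for the whole system gives 61.269 − 30.284 = (9 + 10) a, so a = 30.985 / 19 = 1.6308 m/s².
For the 10 kg mass (up-slope positive): T − 30.284 = 10 × 1.6308, so T = 46.592 N.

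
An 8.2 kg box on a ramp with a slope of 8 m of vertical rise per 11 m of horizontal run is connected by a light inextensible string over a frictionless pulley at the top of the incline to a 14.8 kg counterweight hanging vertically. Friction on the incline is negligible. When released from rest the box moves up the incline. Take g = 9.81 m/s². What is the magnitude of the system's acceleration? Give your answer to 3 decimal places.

For the box on the incline: the weight component along the slope is m₁g sin 36.03° = 8.2 × 9.81 × 0.5882 = 47.316 N and the normal force is N = m₁g cos 36.03° = 65.056 N.
Newton's second law for the box (up-slope positive): T − 47.316 = 8.2 a. For the hanging counterweight (downward positive): 14.8 × 9.81 − T = 14.8 a.
Adding the two equations eliminates T: 97.872 = 23 a, so a = 4.2553 m/s².

4.255 m/s²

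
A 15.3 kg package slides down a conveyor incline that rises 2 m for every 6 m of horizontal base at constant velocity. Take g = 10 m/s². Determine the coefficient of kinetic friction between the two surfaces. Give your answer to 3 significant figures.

0.333

At constant velocity the net force along the incline is zero: mg sin 18.43° = μ mg cos 18.43°.
So μ = tan 18.43° = 0.3162 / 0.9487 = 0.3333.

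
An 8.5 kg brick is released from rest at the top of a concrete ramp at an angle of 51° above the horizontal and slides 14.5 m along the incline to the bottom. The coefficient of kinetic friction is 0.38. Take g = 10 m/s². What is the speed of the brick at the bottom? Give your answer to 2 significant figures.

12 m/s

The weight component along the incline is mg sin 51° = 66.057 N and the normal force is N = mg cos 51° = 53.492 N.
Friction up the slope is f = μN = 0.38 × 53.492 = 20.327 N, so the net downslope force is 66.057 − 20.327 = 45.730 N and a = 45.730 / 8.5 = 5.3800 m/s².
Starting from rest over a distance of 14.5 m, v² = 2aL = 2 × 5.3800 × 14.5 = 156.0200, so v = 12.4908 m/s.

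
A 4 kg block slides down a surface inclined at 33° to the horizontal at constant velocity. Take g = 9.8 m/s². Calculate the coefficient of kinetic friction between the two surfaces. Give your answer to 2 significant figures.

0.65

At constant velocity the net force along the incline is zero: mg sin 33° = μ mg cos 33°.
So μ = tan 33° = 0.5446 / 0.8387 = 0.6493.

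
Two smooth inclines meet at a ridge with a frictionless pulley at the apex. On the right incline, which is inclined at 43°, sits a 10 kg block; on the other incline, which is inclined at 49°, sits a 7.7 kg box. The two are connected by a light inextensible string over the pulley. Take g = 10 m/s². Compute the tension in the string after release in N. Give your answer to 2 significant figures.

Resolve each weight along its own incline: the 10 kg mass has component 10 × 10 × sin 43° = 68.200 N down its slope, and the 7.7 kg mass has 7.7 × 10 × sin 49° = 58.113 N down its slope.
The 10 kg side's 68.200 N exceeds the other side's 58.113 N, so that mass slides down and the 7.7 kg mass slides up. Taking that direction as positive, Newton's second law for the whole system gives 68.200 − 58.113 = (10 + 7.7) a, so a = 10.087 / 17.7 = 0.5699 m/s².
For the 7.7 kg mass (up-slope positive): T − 58.113 = 7.7 × 0.5699, so T = 62.501 N.

63 N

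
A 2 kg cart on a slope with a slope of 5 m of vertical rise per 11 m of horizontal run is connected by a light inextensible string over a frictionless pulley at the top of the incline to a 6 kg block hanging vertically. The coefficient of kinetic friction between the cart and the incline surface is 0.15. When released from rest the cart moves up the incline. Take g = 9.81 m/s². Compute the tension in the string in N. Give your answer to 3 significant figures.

22.8 N

For the cart on the incline: the weight component along the slope is m₁g sin 24.44° = 2 × 9.81 × 0.4138 = 8.119 N and the normal force is N = m₁g cos 24.44° = 17.861 N.
Kinetic friction opposes the cart's motion up the incline: f = μN = 0.15 × 17.861 = 2.679 N acting down the slope.
Newton's second law for the cart (up-slope positive): T − 8.119 − 2.679 = 2 a. For the hanging block (downward positive): 6 × 9.81 − T = 6 a.
Adding the two equations eliminates T: 48.062 = 8 a, so a = 6.0077 m/s².
Then from the hanging block's equation, T = 6 × (9.81 − 6.0077) = 22.814 N.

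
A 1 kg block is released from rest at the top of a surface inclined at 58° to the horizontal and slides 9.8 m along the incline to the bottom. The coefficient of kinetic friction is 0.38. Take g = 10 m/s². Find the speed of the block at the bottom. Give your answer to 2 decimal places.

The weight component along the incline is mg sin 58° = 8.480 N and the normal force is N = mg cos 58° = 5.299 N.
Friction up the slope is f = μN = 0.38 × 5.299 = 2.014 N, so the net downslope force is 8.480 − 2.014 = 6.466 N and a = 6.466 / 1 = 6.4660 m/s².
Starting from rest over a distance of 9.8 m, v² = 2aL = 2 × 6.4660 × 9.8 = 126.7336, so v = 11.2576 m/s.

11.26 m/s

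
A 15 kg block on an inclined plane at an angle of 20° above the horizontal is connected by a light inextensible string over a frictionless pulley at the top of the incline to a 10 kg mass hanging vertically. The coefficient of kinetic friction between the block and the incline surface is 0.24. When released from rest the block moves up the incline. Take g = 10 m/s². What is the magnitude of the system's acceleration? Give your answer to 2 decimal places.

0.59 m/s²

For the block on the incline: the weight component along the slope is m₁g sin 20° = 15 × 10 × 0.3420 = 51.300 N and the normal force is N = m₁g cos 20° = 140.954 N.
Kinetic friction opposes the block's motion up the incline: f = μN = 0.24 × 140.954 = 33.829 N acting down the slope.
Newton's second law for the block (up-slope positive): T − 51.300 − 33.829 = 15 a. For the hanging mass (downward positive): 10 × 10 − T = 10 a.
Adding the two equations eliminates T: 14.871 = 25 a, so a = 0.5948 m/s².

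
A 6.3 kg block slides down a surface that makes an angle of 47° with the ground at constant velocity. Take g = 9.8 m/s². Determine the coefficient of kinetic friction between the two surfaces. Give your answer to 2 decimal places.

At constant velocity the net force along the incline is zero: mg sin 47° = μ mg cos 47°.
So μ = tan 47° = 0.7314 / 0.6820 = 1.0724.

1.07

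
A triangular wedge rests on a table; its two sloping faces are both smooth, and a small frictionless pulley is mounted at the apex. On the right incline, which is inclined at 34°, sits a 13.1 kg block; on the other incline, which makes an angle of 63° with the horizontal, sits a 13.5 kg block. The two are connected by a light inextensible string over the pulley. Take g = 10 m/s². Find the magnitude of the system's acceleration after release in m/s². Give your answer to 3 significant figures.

Resolve each weight along its own incline: the 13.1 kg mass has component 13.1 × 10 × sin 34° = 73.254 N down its slope, and the 13.5 kg mass has 13.5 × 10 × sin 63° = 120.286 N down its slope.
The 13.5 kg side's 120.286 N exceeds the other side's 73.254 N, so that mass slides down and the 13.1 kg mass slides up. Taking that direction as positive, Newton's second law for the whole system gives 120.286 − 73.254 = (13.1 + 13.5) a, so a = 47.032 / 26.6 = 1.7681 m/s².

1.77 m/s²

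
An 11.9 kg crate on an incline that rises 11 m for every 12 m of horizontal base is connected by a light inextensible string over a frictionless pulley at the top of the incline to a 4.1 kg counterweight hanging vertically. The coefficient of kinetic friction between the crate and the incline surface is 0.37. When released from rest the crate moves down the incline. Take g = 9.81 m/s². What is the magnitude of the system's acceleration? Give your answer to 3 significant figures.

0.426 m/s²

For the crate on the incline: the weight component along the slope is m₁g sin 42.51° = 11.9 × 9.81 × 0.6757 = 78.881 N and the normal force is N = m₁g cos 42.51° = 86.055 N.
Kinetic friction opposes the crate's motion down the incline: f = μN = 0.37 × 86.055 = 31.840 N acting up the slope.
Newton's second law for the crate (down-slope positive): 78.881 − 31.840 − T = 11.9 a. For the hanging counterweight (upward positive): T − 4.1 × 9.81 = 4.1 a.
Adding the two equations eliminates T: 6.820 = 16 a, so a = 0.4263 m/s².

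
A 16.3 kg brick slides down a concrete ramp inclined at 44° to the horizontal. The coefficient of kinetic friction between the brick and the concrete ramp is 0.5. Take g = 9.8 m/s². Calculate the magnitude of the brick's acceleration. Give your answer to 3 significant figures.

Resolving the weight along the incline: the component pulling the brick down the slope is mg sin 44° = 16.3 × 9.8 × 0.6947 = 110.971 N, and the normal force is N = mg cos 44° = 16.3 × 9.8 × 0.7193 = 114.901 N.
Kinetic friction acts up the slope with magnitude f = μN = 0.5 × 114.901 = 57.450 N.
Net force along the incline is 110.971 − 57.450 = 53.521 N, so a = 53.521 / 16.3 = 3.2835 m/s².

3.28 m/s²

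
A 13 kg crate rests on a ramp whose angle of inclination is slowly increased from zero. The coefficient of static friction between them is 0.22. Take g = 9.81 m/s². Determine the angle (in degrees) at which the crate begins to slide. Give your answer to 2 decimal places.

At the threshold of sliding, static friction is at its maximum μ_s N and exactly balances the weight component along the incline: mg sin θ = μ_s mg cos θ.
Hence tan θ = μ_s = 0.22, so θ = arctan(0.22) = 12.4074°.

12.41°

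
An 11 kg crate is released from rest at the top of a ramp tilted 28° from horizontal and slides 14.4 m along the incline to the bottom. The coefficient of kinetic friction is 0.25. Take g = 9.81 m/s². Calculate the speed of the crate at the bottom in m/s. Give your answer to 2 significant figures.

The weight component along the incline is mg sin 28° = 50.661 N and the normal force is N = mg cos 28° = 95.279 N.
Friction up the slope is f = μN = 0.25 × 95.279 = 23.820 N, so the net downslope force is 50.661 − 23.820 = 26.841 N and a = 26.841 / 11 = 2.4401 m/s².
Starting from rest over a distance of 14.4 m, v² = 2aL = 2 × 2.4401 × 14.4 = 70.2749, so v = 8.3830 m/s.

8.4 m/s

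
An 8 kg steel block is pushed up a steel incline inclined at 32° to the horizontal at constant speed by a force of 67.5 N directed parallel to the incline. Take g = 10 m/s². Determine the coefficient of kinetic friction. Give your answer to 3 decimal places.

At constant speed ΣF = 0 along the incline. The applied 67.5 N acts up the slope; the weight component mg sin 32° = 42.394 N and kinetic friction μN both act down the slope.
So 67.5 = 42.394 + μ × 67.844, giving μ = (67.5 − 42.394) / 67.844 = 0.3701.

0.370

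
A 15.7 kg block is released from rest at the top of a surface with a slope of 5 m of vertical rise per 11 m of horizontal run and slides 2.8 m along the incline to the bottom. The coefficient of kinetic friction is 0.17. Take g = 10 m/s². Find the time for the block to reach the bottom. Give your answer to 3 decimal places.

1.470 s

The weight component along the incline is mg sin 24.44° = 64.967 N and the normal force is N = mg cos 24.44° = 142.928 N.
Friction up the slope is f = μN = 0.17 × 142.928 = 24.298 N, so the net downslope force is 64.967 − 24.298 = 40.669 N and a = 40.669 / 15.7 = 2.5904 m/s².
Starting from rest, L = ½at², so t = √(2L/a) = √(2 × 2.8 / 2.5904) = 1.4703 s.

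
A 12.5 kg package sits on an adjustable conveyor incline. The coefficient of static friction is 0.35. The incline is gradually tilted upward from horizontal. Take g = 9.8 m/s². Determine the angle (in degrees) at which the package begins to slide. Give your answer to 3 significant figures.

At the threshold of sliding, static friction is at its maximum μ_s N and exactly balances the weight component along the incline: mg sin θ = μ_s mg cos θ.
Hence tan θ = μ_s = 0.35, so θ = arctan(0.35) = 19.2900°.

19.3°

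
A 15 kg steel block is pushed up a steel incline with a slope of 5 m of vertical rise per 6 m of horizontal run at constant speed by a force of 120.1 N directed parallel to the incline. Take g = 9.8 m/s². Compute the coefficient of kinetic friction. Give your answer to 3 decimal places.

0.230

At constant speed ΣF = 0 along the incline. The applied 120.1 N acts up the slope; the weight component mg sin 39.81° = 94.107 N and kinetic friction μN both act down the slope.
So 120.1 = 94.107 + μ × 112.929, giving μ = (120.1 − 94.107) / 112.929 = 0.2302.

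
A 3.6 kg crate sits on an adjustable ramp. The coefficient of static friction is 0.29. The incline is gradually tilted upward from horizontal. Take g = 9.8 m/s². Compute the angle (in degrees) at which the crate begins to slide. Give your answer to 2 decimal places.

At the threshold of sliding, static friction is at its maximum μ_s N and exactly balances the weight component along the incline: mg sin θ = μ_s mg cos θ.
Hence tan θ = μ_s = 0.29, so θ = arctan(0.29) = 16.1722°.

16.17°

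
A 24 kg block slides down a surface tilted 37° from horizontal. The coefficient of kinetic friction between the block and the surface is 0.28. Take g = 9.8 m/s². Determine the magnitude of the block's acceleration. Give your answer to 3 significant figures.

Resolving the weight along the incline: the component pulling the block down the slope is mg sin 37° = 24 × 9.8 × 0.6018 = 141.543 N, and the normal force is N = mg cos 37° = 24 × 9.8 × 0.7986 = 187.831 N.
Kinetic friction acts up the slope with magnitude f = μN = 0.28 × 187.831 = 52.593 N.
Net force along the incline is 141.543 − 52.593 = 88.950 N, so a = 88.950 / 24 = 3.7063 m/s².

3.71 m/s²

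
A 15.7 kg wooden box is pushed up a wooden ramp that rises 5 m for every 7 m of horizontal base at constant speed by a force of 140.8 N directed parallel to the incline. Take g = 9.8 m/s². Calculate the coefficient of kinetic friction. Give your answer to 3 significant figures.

At constant speed ΣF = 0 along the incline. The applied 140.8 N acts up the slope; the weight component mg sin 35.54° = 89.429 N and kinetic friction μN both act down the slope.
So 140.8 = 89.429 + μ × 125.201, giving μ = (140.8 − 89.429) / 125.201 = 0.4103.

0.410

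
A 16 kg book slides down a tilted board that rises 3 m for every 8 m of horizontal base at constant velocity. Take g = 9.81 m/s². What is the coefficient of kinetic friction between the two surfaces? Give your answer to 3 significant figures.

0.375

At constant velocity the net force along the incline is zero: mg sin 20.56° = μ mg cos 20.56°.
So μ = tan 20.56° = 0.3511 / 0.9363 = 0.3750.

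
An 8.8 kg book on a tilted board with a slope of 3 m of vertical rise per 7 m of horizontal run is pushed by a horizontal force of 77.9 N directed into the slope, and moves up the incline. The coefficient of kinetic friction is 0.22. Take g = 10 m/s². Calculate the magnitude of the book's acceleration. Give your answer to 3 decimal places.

1.408 m/s²

The horizontal push has components F cos 23.20° = 77.9 × 0.9191 = 71.598 N up the incline and F sin 23.20° = 77.9 × 0.3939 = 30.685 N pressing into the surface.
The normal force is therefore N = mg cos 23.20° + F sin 23.20° = 80.881 + 30.685 = 111.566 N, and kinetic friction down the slope is μN = 0.22 × 111.566 = 24.545 N.
Along the incline: F cos 23.20° − mg sin 23.20° − μN = ma, so 71.598 − 34.663 − 24.545 = 8.8 a, giving a = 1.4080 m/s².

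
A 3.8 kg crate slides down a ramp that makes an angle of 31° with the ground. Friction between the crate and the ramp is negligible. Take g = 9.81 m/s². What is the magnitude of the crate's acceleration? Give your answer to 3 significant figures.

5.05 m/s²

Resolving the weight along the incline: the component pulling the crate down the slope is mg sin 31° = 3.8 × 9.81 × 0.5150 = 19.198 N, and the normal force is N = mg cos 31° = 3.8 × 9.81 × 0.8572 = 31.955 N.
With no friction the net force along the incline is 19.198 N, so a = g sin 31° = 19.198 / 3.8 = 5.0521 m/s².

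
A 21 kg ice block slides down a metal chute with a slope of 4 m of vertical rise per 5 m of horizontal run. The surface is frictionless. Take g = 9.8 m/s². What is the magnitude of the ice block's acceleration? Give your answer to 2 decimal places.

6.12 m/s²

Resolving the weight along the incline: the component pulling the ice block down the slope is mg sin 38.66° = 21 × 9.8 × 0.6247 = 128.563 N, and the normal force is N = mg cos 38.66° = 21 × 9.8 × 0.7809 = 160.709 N.
With no friction the net force along the incline is 128.563 N, so a = g sin 38.66° = 128.563 / 21 = 6.1220 m/s².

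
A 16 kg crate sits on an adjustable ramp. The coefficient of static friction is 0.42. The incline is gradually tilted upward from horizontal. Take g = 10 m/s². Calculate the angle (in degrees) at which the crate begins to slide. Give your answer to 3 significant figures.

At the threshold of sliding, static friction is at its maximum μ_s N and exactly balances the weight component along the incline: mg sin θ = μ_s mg cos θ.
Hence tan θ = μ_s = 0.42, so θ = arctan(0.42) = 22.7824°.

22.8°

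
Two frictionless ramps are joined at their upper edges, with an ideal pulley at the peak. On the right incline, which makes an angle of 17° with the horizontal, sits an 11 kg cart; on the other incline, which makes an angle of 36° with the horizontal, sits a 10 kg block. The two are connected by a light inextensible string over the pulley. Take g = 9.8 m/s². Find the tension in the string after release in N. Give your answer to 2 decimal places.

45.18 N

Resolve each weight along its own incline: the 11 kg mass has component 11 × 9.8 × sin 17° = 31.518 N down its slope, and the 10 kg mass has 10 × 9.8 × sin 36° = 57.603 N down its slope.
The 10 kg side's 57.603 N exceeds the other side's 31.518 N, so that mass slides down and the 11 kg mass slides up. Taking that direction as positive, Newton's second law for the whole system gives 57.603 − 31.518 = (11 + 10) a, so a = 26.085 / 21 = 1.2421 m/s².
For the 11 kg mass (up-slope positive): T − 31.518 = 11 × 1.2421, so T = 45.181 N.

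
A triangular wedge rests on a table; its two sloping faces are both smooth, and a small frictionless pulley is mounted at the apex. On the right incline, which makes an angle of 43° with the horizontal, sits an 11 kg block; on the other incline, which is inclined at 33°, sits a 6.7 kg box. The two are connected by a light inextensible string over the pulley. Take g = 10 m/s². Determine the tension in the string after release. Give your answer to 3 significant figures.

Resolve each weight along its own incline: the 11 kg mass has component 11 × 10 × sin 43° = 75.020 N down its slope, and the 6.7 kg mass has 6.7 × 10 × sin 33° = 36.491 N down its slope.
The 11 kg side's 75.020 N exceeds the other side's 36.491 N, so that mass slides down and the 6.7 kg mass slides up. Taking that direction as positive, Newton's second law for the whole system gives 75.020 − 36.491 = (11 + 6.7) a, so a = 38.529 / 17.7 = 2.1768 m/s².
For the 6.7 kg mass (up-slope positive): T − 36.491 = 6.7 × 2.1768, so T = 51.076 N.

51.1 N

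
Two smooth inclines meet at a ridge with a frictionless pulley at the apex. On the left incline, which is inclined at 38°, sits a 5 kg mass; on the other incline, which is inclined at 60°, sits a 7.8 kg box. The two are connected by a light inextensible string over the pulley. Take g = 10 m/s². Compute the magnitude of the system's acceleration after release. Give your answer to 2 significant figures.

2.9 m/s²

Resolve each weight along its own incline: the 5 kg mass has component 5 × 10 × sin 38° = 30.783 N down its slope, and the 7.8 kg mass has 7.8 × 10 × sin 60° = 67.550 N down its slope.
The 7.8 kg side's 67.550 N exceeds the other side's 30.783 N, so that mass slides down and the 5 kg mass slides up. Taking that direction as positive, Newton's second law for the whole system gives 67.550 − 30.783 = (5 + 7.8) a, so a = 36.767 / 12.8 = 2.8724 m/s².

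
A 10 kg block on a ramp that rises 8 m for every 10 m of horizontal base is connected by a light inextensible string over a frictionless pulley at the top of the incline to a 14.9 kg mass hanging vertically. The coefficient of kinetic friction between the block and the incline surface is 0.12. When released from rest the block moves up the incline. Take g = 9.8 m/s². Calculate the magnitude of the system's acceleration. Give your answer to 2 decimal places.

3.04 m/s²

For the block on the incline: the weight component along the slope is m₁g sin 38.66° = 10 × 9.8 × 0.6247 = 61.221 N and the normal force is N = m₁g cos 38.66° = 76.525 N.
Kinetic friction opposes the block's motion up the incline: f = μN = 0.12 × 76.525 = 9.183 N acting down the slope.
Newton's second law for the block (up-slope positive): T − 61.221 − 9.183 = 10 a. For the hanging mass (downward positive): 14.9 × 9.8 − T = 14.9 a.
Adding the two equations eliminates T: 75.616 = 24.9 a, so a = 3.0368 m/s².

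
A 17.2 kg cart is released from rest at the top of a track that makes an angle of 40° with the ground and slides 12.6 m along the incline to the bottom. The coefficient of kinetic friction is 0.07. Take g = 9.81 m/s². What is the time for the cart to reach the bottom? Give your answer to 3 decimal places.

The weight component along the incline is mg sin 40° = 108.459 N and the normal force is N = mg cos 40° = 129.256 N.
Friction up the slope is f = μN = 0.07 × 129.256 = 9.048 N, so the net downslope force is 108.459 − 9.048 = 99.411 N and a = 99.411 / 17.2 = 5.7797 m/s².
Starting from rest, L = ½at², so t = √(2L/a) = √(2 × 12.6 / 5.7797) = 2.0881 s.

2.088 s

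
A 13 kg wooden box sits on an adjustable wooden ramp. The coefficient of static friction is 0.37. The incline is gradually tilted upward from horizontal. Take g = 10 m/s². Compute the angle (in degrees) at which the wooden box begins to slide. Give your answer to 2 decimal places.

20.30°

At the threshold of sliding, static friction is at its maximum μ_s N and exactly balances the weight component along the incline: mg sin θ = μ_s mg cos θ.
Hence tan θ = μ_s = 0.37, so θ = arctan(0.37) = 20.3045°.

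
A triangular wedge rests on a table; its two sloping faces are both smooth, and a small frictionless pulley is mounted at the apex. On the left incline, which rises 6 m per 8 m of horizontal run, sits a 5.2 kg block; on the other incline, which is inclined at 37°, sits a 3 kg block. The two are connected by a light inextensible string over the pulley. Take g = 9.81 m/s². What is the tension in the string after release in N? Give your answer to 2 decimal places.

Resolve each weight along its own incline: the 5.2 kg mass has component 5.2 × 9.81 × sin 36.87° = 30.607 N down its slope, and the 3 kg mass has 3 × 9.81 × sin 37° = 17.711 N down its slope.
The 5.2 kg side's 30.607 N exceeds the other side's 17.711 N, so that mass slides down and the 3 kg mass slides up. Taking that direction as positive, Newton's second law for the whole system gives 30.607 − 17.711 = (5.2 + 3) a, so a = 12.896 / 8.2 = 1.5727 m/s².
For the 3 kg mass (up-slope positive): T − 17.711 = 3 × 1.5727, so T = 22.429 N.

22.43 N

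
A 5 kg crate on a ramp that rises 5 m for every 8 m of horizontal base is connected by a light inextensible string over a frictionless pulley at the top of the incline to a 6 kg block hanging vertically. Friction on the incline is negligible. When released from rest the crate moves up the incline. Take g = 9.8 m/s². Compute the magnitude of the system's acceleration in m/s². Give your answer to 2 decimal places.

2.98 m/s²

For the crate on the incline: the weight component along the slope is m₁g sin 32.01° = 5 × 9.8 × 0.5300 = 25.970 N and the normal force is N = m₁g cos 32.01° = 41.552 N.
Newton's second law for the crate (up-slope positive): T − 25.970 = 5 a. For the hanging block (downward positive): 6 × 9.8 − T = 6 a.
Adding the two equations eliminates T: 32.830 = 11 a, so a = 2.9845 m/s².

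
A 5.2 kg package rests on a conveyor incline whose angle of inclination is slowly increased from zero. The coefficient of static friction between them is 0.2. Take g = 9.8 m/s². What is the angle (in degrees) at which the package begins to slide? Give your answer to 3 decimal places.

At the threshold of sliding, static friction is at its maximum μ_s N and exactly balances the weight component along the incline: mg sin θ = μ_s mg cos θ.
Hence tan θ = μ_s = 0.2, so θ = arctan(0.2) = 11.3099°.

11.310°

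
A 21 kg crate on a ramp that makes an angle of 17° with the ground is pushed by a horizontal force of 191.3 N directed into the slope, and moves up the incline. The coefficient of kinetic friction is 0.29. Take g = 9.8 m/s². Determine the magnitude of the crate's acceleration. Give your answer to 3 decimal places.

The horizontal push has components F cos 17° = 191.3 × 0.9563 = 182.940 N up the incline and F sin 17° = 191.3 × 0.2924 = 55.936 N pressing into the surface.
The normal force is therefore N = mg cos 17° + F sin 17° = 196.807 + 55.936 = 252.743 N, and kinetic friction down the slope is μN = 0.29 × 252.743 = 73.295 N.
Along the incline: F cos 17° − mg sin 17° − μN = ma, so 182.940 − 60.176 − 73.295 = 21 a, giving a = 2.3557 m/s².

2.356 m/s²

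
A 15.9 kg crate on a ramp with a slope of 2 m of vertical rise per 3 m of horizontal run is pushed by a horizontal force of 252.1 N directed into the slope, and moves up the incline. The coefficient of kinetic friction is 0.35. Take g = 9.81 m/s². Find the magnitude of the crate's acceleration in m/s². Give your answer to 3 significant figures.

The horizontal push has components F cos 33.69° = 252.1 × 0.8321 = 209.772 N up the incline and F sin 33.69° = 252.1 × 0.5547 = 139.840 N pressing into the surface.
The normal force is therefore N = mg cos 33.69° + F sin 33.69° = 129.790 + 139.840 = 269.630 N, and kinetic friction down the slope is μN = 0.35 × 269.630 = 94.370 N.
Along the incline: F cos 33.69° − mg sin 33.69° − μN = ma, so 209.772 − 86.522 − 94.370 = 15.9 a, giving a = 1.8164 m/s².

1.82 m/s²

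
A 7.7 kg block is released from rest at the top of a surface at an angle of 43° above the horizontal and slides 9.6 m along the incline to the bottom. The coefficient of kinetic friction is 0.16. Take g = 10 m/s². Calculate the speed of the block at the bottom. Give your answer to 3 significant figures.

10.4 m/s

The weight component along the incline is mg sin 43° = 52.514 N and the normal force is N = mg cos 43° = 56.314 N.
Friction up the slope is f = μN = 0.16 × 56.314 = 9.010 N, so the net downslope force is 52.514 − 9.010 = 43.504 N and a = 43.504 / 7.7 = 5.6499 m/s².
Starting from rest over a distance of 9.6 m, v² = 2aL = 2 × 5.6499 × 9.6 = 108.4781, so v = 10.4153 m/s.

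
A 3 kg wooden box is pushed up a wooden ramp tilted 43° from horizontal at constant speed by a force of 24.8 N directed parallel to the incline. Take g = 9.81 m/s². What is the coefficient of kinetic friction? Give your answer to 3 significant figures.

0.220

At constant speed ΣF = 0 along the incline. The applied 24.8 N acts up the slope; the weight component mg sin 43° = 20.071 N and kinetic friction μN both act down the slope.
So 24.8 = 20.071 + μ × 21.524, giving μ = (24.8 − 20.071) / 21.524 = 0.2197.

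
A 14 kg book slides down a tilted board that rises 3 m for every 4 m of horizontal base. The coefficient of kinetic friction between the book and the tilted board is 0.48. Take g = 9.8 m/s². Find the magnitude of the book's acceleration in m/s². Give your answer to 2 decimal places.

2.12 m/s²

Resolving the weight along the incline: the component pulling the book down the slope is mg sin 36.87° = 14 × 9.8 × 0.6000 = 82.320 N, and the normal force is N = mg cos 36.87° = 14 × 9.8 × 0.8000 = 109.760 N.
Kinetic friction acts up the slope with magnitude f = μN = 0.48 × 109.760 = 52.685 N.
Net force along the incline is 82.320 − 52.685 = 29.635 N, so a = 29.635 / 14 = 2.1168 m/s².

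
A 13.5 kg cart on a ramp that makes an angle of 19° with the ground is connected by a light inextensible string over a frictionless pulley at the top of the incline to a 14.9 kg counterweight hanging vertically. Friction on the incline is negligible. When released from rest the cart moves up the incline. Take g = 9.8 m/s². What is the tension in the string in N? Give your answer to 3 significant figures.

For the cart on the incline: the weight component along the slope is m₁g sin 19° = 13.5 × 9.8 × 0.3256 = 43.077 N and the normal force is N = m₁g cos 19° = 125.092 N.
Newton's second law for the cart (up-slope positive): T − 43.077 = 13.5 a. For the hanging counterweight (downward positive): 14.9 × 9.8 − T = 14.9 a.
Adding the two equations eliminates T: 102.943 = 28.4 a, so a = 3.6248 m/s².
Then from the hanging counterweight's equation, T = 14.9 × (9.8 − 3.6248) = 92.010 N.

92.0 N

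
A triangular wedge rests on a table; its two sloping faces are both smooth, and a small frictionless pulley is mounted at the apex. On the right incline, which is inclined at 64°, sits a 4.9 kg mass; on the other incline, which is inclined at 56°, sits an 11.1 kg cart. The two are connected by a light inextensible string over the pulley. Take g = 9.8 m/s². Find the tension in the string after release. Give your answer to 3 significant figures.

Resolve each weight along its own incline: the 4.9 kg mass has component 4.9 × 9.8 × sin 64° = 43.160 N down its slope, and the 11.1 kg mass has 11.1 × 9.8 × sin 56° = 90.183 N down its slope.
The 11.1 kg side's 90.183 N exceeds the other side's 43.160 N, so that mass slides down and the 4.9 kg mass slides up. Taking that direction as positive, Newton's second law for the whole system gives 90.183 − 43.160 = (4.9 + 11.1) a, so a = 47.023 / 16 = 2.9389 m/s².
For the 4.9 kg mass (up-slope positive): T − 43.160 = 4.9 × 2.9389, so T = 57.561 N.

57.6 N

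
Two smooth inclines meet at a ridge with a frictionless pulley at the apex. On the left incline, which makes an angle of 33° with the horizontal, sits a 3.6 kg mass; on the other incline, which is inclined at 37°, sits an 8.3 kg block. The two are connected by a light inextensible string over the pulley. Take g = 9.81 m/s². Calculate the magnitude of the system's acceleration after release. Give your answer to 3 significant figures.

2.50 m/s²

Resolve each weight along its own incline: the 3.6 kg mass has component 3.6 × 9.81 × sin 33° = 19.234 N down its slope, and the 8.3 kg mass has 8.3 × 9.81 × sin 37° = 49.002 N down its slope.
The 8.3 kg side's 49.002 N exceeds the other side's 19.234 N, so that mass slides down and the 3.6 kg mass slides up. Taking that direction as positive, Newton's second law for the whole system gives 49.002 − 19.234 = (3.6 + 8.3) a, so a = 29.768 / 11.9 = 2.5015 m/s².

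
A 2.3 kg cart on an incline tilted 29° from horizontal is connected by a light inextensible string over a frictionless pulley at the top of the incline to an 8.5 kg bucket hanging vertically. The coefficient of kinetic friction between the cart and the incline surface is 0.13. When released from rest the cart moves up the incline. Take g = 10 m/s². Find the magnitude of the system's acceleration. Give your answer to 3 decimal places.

6.596 m/s²

For the cart on the incline: the weight component along the slope is m₁g sin 29° = 2.3 × 10 × 0.4848 = 11.150 N and the normal force is N = m₁g cos 29° = 20.116 N.
Kinetic friction opposes the cart's motion up the incline: f = μN = 0.13 × 20.116 = 2.615 N acting down the slope.
Newton's second law for the cart (up-slope positive): T − 11.150 − 2.615 = 2.3 a. For the hanging bucket (downward positive): 8.5 × 10 − T = 8.5 a.
Adding the two equations eliminates T: 71.235 = 10.8 a, so a = 6.5958 m/s².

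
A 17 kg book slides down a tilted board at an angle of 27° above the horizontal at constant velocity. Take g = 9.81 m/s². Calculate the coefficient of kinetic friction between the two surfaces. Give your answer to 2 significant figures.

At constant velocity the net force along the incline is zero: mg sin 27° = μ mg cos 27°.
So μ = tan 27° = 0.4540 / 0.8910 = 0.5095.

0.51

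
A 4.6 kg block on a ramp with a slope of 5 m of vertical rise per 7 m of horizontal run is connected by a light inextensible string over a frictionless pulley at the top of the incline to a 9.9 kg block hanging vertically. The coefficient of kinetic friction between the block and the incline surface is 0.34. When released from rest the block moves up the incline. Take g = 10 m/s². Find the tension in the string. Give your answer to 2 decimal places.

For the block on the incline: the weight component along the slope is m₁g sin 35.54° = 4.6 × 10 × 0.5812 = 26.735 N and the normal force is N = m₁g cos 35.54° = 37.432 N.
Kinetic friction opposes the block's motion up the incline: f = μN = 0.34 × 37.432 = 12.727 N acting down the slope.
Newton's second law for the block (up-slope positive): T − 26.735 − 12.727 = 4.6 a. For the hanging block (downward positive): 9.9 × 10 − T = 9.9 a.
Adding the two equations eliminates T: 59.538 = 14.5 a, so a = 4.1061 m/s².
Then from the hanging block's equation, T = 9.9 × (10 − 4.1061) = 58.350 N.

58.35 N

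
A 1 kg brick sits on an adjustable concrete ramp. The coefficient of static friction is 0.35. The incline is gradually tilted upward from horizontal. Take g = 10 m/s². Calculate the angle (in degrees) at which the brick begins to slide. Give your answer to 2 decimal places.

At the threshold of sliding, static friction is at its maximum μ_s N and exactly balances the weight component along the incline: mg sin θ = μ_s mg cos θ.
Hence tan θ = μ_s = 0.35, so θ = arctan(0.35) = 19.2900°.

19.29°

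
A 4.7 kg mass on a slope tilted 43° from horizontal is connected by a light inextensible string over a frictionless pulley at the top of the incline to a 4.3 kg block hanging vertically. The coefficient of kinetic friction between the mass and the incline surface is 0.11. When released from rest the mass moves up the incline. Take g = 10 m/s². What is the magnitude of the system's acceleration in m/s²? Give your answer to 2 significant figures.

0.80 m/s²

For the mass on the incline: the weight component along the slope is m₁g sin 43° = 4.7 × 10 × 0.6820 = 32.054 N and the normal force is N = m₁g cos 43° = 34.374 N.
Kinetic friction opposes the mass's motion up the incline: f = μN = 0.11 × 34.374 = 3.781 N acting down the slope.
Newton's second law for the mass (up-slope positive): T − 32.054 − 3.781 = 4.7 a. For the hanging block (downward positive): 4.3 × 10 − T = 4.3 a.
Adding the two equations eliminates T: 7.165 = 9 a, so a = 0.7961 m/s².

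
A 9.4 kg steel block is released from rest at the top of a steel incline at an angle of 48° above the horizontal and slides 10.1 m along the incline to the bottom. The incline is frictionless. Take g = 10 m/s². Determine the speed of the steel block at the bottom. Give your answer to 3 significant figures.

The weight component along the incline is mg sin 48° = 69.856 N and the normal force is N = mg cos 48° = 62.898 N.
With no friction, a = g sin 48° = 7.4314 m/s².
Starting from rest over a distance of 10.1 m, v² = 2aL = 2 × 7.4314 × 10.1 = 150.1143, so v = 12.2521 m/s.

12.3 m/s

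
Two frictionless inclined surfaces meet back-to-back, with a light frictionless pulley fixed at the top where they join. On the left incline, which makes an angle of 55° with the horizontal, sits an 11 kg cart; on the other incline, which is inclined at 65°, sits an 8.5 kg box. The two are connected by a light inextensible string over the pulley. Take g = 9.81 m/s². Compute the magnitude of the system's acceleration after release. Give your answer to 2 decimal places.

0.66 m/s²

Resolve each weight along its own incline: the 11 kg mass has component 11 × 9.81 × sin 55° = 88.395 N down its slope, and the 8.5 kg mass has 8.5 × 9.81 × sin 65° = 75.572 N down its slope.
The 11 kg side's 88.395 N exceeds the other side's 75.572 N, so that mass slides down and the 8.5 kg mass slides up. Taking that direction as positive, Newton's second law for the whole system gives 88.395 − 75.572 = (11 + 8.5) a, so a = 12.823 / 19.5 = 0.6576 m/s².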